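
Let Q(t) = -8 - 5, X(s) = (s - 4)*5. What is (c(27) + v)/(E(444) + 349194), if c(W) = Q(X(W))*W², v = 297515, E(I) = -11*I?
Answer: 144019/172155 ≈ 0.83657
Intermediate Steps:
X(s) = -20 + 5*s (X(s) = (-4 + s)*5 = -20 + 5*s)
Q(t) = -13
c(W) = -13*W²
(c(27) + v)/(E(444) + 349194) = (-13*27² + 297515)/(-11*444 + 349194) = (-13*729 + 297515)/(-4884 + 349194) = (-9477 + 297515)/344310 = 288038*(1/344310) = 144019/172155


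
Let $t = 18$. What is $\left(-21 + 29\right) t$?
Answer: $144$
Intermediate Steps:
$\left(-21 + 29\right) t = \left(-21 + 29\right) 18 = 8 \cdot 18 = 144$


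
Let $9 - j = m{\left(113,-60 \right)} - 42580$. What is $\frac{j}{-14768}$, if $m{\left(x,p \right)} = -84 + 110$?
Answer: $- \frac{42563}{14768} \approx -2.8821$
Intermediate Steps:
$m{\left(x,p \right)} = 26$
$j = 42563$ ($j = 9 - \left(26 - 42580\right) = 9 - -42554 = 9 + 42554 = 42563$)
$\frac{j}{-14768} = \frac{42563}{-14768} = 42563 \left(- \frac{1}{14768}\right) = - \frac{42563}{14768}$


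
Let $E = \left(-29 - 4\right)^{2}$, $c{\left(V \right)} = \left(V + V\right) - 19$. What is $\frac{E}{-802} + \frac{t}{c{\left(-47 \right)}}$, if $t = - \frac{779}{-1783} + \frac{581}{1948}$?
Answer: $- \frac{214729874009}{157384917892} \approx -1.3644$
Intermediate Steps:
$c{\left(V \right)} = -19 + 2 V$ ($c{\left(V \right)} = 2 V - 19 = -19 + 2 V$)
$E = 1089$ ($E = \left(-33\right)^{2} = 1089$)
$t = \frac{2553415}{3473284}$ ($t = \left(-779\right) \left(- \frac{1}{1783}\right) + 581 \cdot \frac{1}{1948} = \frac{779}{1783} + \frac{581}{1948} = \frac{2553415}{3473284} \approx 0.73516$)
$\frac{E}{-802} + \frac{t}{c{\left(-47 \right)}} = \frac{1089}{-802} + \frac{2553415}{3473284 \left(-19 + 2 \left(-47\right)\right)} = 1089 \left(- \frac{1}{802}\right) + \frac{2553415}{3473284 \left(-19 - 94\right)} = - \frac{1089}{802} + \frac{2553415}{3473284 \left(-113\right)} = - \frac{1089}{802} + \frac{2553415}{3473284} \left(- \frac{1}{113}\right) = - \frac{1089}{802} - \frac{2553415}{392481092} = - \frac{214729874009}{157384917892}$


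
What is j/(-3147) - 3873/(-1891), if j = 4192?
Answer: 4261259/5950977 ≈ 0.71606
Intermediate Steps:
j/(-3147) - 3873/(-1891) = 4192/(-3147) - 3873/(-1891) = 4192*(-1/3147) - 3873*(-1/1891) = -4192/3147 + 3873/1891 = 4261259/5950977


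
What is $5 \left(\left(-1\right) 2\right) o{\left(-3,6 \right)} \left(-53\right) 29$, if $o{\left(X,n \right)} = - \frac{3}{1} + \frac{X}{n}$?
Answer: $-53795$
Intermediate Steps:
$o{\left(X,n \right)} = -3 + \frac{X}{n}$ ($o{\left(X,n \right)} = \left(-3\right) 1 + \frac{X}{n} = -3 + \frac{X}{n}$)
$5 \left(\left(-1\right) 2\right) o{\left(-3,6 \right)} \left(-53\right) 29 = 5 \left(\left(-1\right) 2\right) \left(-3 - \frac{3}{6}\right) \left(-53\right) 29 = 5 \left(-2\right) \left(-3 - \frac{1}{2}\right) \left(-53\right) 29 = - 10 \left(-3 - \frac{1}{2}\right) \left(-53\right) 29 = \left(-10\right) \left(- \frac{7}{2}\right) \left(-53\right) 29 = 35 \left(-53\right) 29 = \left(-1855\right) 29 = -53795$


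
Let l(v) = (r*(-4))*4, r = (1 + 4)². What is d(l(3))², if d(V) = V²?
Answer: 25600000000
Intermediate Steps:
r = 25 (r = 5² = 25)
l(v) = -400 (l(v) = (25*(-4))*4 = -100*4 = -400)
d(l(3))² = ((-400)²)² = 160000² = 25600000000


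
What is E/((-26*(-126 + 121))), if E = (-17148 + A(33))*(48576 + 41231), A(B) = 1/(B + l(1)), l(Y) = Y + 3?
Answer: -11396059265/962 ≈ -1.1846e+7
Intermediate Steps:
l(Y) = 3 + Y
A(B) = 1/(4 + B) (A(B) = 1/(B + (3 + 1)) = 1/(B + 4) = 1/(4 + B))
E = -56980296325/37 (E = (-17148 + 1/(4 + 33))*(48576 + 41231) = (-17148 + 1/37)*89807 = -634475/37*89807 = -56980296325/37 ≈ -1.5400e+9)
E/((-26*(-126 + 121))) = -56980296325*(-1/(26*(-126 + 121)))/37 = -56980296325/(37*((-26*(-5)))) = -56980296325/37/130 = -56980296325/37*1/130 = -11396059265/962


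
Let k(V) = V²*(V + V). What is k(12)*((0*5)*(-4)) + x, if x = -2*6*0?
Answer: 0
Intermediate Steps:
x = 0 (x = -12*0 = 0)
k(V) = 2*V³ (k(V) = V²*(2*V) = 2*V³)
k(12)*((0*5)*(-4)) + x = (2*12³)*((0*5)*(-4)) + 0 = (2*1728)*(0*(-4)) + 0 = 3456*0 + 0 = 0 + 0 = 0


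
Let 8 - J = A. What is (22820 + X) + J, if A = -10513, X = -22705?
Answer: 10636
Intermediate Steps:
J = 10521 (J = 8 - 1*(-10513) = 8 + 10513 = 10521)
(22820 + X) + J = (22820 - 22705) + 10521 = 115 + 10521 = 10636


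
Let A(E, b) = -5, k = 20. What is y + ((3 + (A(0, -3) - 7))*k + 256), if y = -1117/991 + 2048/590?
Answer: 22903489/292345 ≈ 78.344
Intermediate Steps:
y = 685269/292345 (y = -1117*1/991 + 2048*(1/590) = -1117/991 + 1024/295 = 685269/292345 ≈ 2.3440)
y + ((3 + (A(0, -3) - 7))*k + 256) = 685269/292345 + ((3 + (-5 - 7))*20 + 256) = 685269/292345 + ((3 - 12)*20 + 256) = 685269/292345 + (-9*20 + 256) = 685269/292345 + (-180 + 256) = 685269/292345 + 76 = 22903489/292345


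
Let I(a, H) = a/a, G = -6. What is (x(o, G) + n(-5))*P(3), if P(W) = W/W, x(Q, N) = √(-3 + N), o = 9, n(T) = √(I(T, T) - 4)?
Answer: I*(3 + √3) ≈ 4.732*I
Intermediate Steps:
I(a, H) = 1
n(T) = I*√3 (n(T) = √(1 - 4) = √(-3) = I*√3)
P(W) = 1
(x(o, G) + n(-5))*P(3) = (√(-3 - 6) + I*√3)*1 = (√(-9) + I*√3)*1 = (3*I + I*√3)*1 = 3*I + I*√3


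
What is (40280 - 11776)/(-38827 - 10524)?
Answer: -28504/49351 ≈ -0.57758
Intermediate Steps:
(40280 - 11776)/(-38827 - 10524) = 28504/(-49351) = 28504*(-1/49351) = -28504/49351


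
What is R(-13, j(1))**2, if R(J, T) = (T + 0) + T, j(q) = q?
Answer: 4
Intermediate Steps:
R(J, T) = 2*T (R(J, T) = T + T = 2*T)
R(-13, j(1))**2 = (2*1)**2 = 2**2 = 4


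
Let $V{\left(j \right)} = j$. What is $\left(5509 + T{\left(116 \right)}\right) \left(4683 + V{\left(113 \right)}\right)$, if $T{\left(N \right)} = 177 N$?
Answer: $124892636$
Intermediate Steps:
$\left(5509 + T{\left(116 \right)}\right) \left(4683 + V{\left(113 \right)}\right) = \left(5509 + 177 \cdot 116\right) \left(4683 + 113\right) = \left(5509 + 20532\right) 4796 = 26041 \cdot 4796 = 124892636$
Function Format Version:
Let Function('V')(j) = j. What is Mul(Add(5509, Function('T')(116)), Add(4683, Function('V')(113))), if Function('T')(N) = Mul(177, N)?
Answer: 124892636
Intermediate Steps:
Mul(Add(5509, Function('T')(116)), Add(4683, Function('V')(113))) = Mul(Add(5509, Mul(177, 116)), Add(4683, 113)) = Mul(Add(5509, 20532), 4796) = Mul(26041, 4796) = 124892636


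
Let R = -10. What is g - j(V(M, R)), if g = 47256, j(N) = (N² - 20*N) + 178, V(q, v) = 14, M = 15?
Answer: 47162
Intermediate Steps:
j(N) = 178 + N² - 20*N
g - j(V(M, R)) = 47256 - (178 + 14² - 20*14) = 47256 - (178 + 196 - 280) = 47256 - 1*94 = 47256 - 94 = 47162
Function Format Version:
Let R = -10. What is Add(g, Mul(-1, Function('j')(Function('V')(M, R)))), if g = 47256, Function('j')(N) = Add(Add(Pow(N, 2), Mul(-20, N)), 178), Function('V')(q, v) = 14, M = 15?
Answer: 47162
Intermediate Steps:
Function('j')(N) = Add(178, Pow(N, 2), Mul(-20, N))
Add(g, Mul(-1, Function('j')(Function('V')(M, R)))) = Add(47256, Mul(-1, Add(178, Pow(14, 2), Mul(-20, 14)))) = Add(47256, Mul(-1, Add(178, 196, -280))) = Add(47256, Mul(-1, 94)) = Add(47256, -94) = 47162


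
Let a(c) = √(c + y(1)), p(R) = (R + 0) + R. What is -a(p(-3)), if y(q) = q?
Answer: -I*√5 ≈ -2.2361*I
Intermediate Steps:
p(R) = 2*R (p(R) = R + R = 2*R)
a(c) = √(1 + c) (a(c) = √(c + 1) = √(1 + c))
-a(p(-3)) = -√(1 + 2*(-3)) = -√(1 - 6) = -√(-5) = -I*√5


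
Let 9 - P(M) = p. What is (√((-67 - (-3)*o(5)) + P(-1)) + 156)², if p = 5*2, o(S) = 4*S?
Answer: 24328 + 624*I*√2 ≈ 24328.0 + 882.47*I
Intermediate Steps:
p = 10
P(M) = -1 (P(M) = 9 - 1*10 = 9 - 10 = -1)
(√((-67 - (-3)*o(5)) + P(-1)) + 156)² = (√((-67 - (-3)*4*5) - 1) + 156)² = (√((-67 - (-3)*20) - 1) + 156)² = (√((-67 - 1*(-60)) - 1) + 156)² = (√((-67 + 60) - 1) + 156)² = (√(-7 - 1) + 156)² = (√(-8) + 156)² = (2*I*√2 + 156)² = (156 + 2*I*√2)²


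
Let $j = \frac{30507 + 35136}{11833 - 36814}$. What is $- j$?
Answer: $\frac{21881}{8327} \approx 2.6277$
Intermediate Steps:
$j = - \frac{21881}{8327}$ ($j = \frac{65643}{-24981} = 65643 \left(- \frac{1}{24981}\right) = - \frac{21881}{8327} \approx -2.6277$)
$- j = \left(-1\right) \left(- \frac{21881}{8327}\right) = \frac{21881}{8327}$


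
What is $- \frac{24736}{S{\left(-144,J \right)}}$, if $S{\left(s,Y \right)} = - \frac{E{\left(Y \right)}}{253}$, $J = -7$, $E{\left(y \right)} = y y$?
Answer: $\frac{6258208}{49} \approx 1.2772 \cdot 10^{5}$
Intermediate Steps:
$E{\left(y \right)} = y^{2}$
$S{\left(s,Y \right)} = - \frac{Y^{2}}{253}$
$- \frac{24736}{S{\left(-144,J \right)}} = - \frac{24736}{\left(- \frac{1}{253}\right) \left(-7\right)^{2}} = - \frac{24736}{\left(- \frac{1}{253}\right) 49} = - \frac{24736}{- \frac{49}{253}} = \left(-24736\right) \left(- \frac{253}{49}\right) = \frac{6258208}{49}$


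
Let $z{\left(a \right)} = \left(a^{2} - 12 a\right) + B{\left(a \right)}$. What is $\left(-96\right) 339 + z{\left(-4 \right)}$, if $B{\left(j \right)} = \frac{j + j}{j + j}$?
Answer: $-32479$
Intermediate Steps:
$B{\left(j \right)} = 1$ ($B{\left(j \right)} = \frac{2 j}{2 j} = 2 j \frac{1}{2 j} = 1$)
$z{\left(a \right)} = 1 + a^{2} - 12 a$ ($z{\left(a \right)} = \left(a^{2} - 12 a\right) + 1 = 1 + a^{2} - 12 a$)
$\left(-96\right) 339 + z{\left(-4 \right)} = \left(-96\right) 339 + \left(1 + \left(-4\right)^{2} - -48\right) = -32544 + \left(1 + 16 + 48\right) = -32544 + 65 = -32479$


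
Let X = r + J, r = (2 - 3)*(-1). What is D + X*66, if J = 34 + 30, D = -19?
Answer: 4271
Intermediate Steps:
r = 1 (r = -1*(-1) = 1)
J = 64
X = 65 (X = 1 + 64 = 65)
D + X*66 = -19 + 65*66 = -19 + 4290 = 4271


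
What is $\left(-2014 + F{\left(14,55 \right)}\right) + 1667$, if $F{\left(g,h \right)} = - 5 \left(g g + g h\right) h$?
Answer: $-265997$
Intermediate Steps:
$F{\left(g,h \right)} = h \left(- 5 g^{2} - 5 g h\right)$ ($F{\left(g,h \right)} = - 5 \left(g^{2} + g h\right) h = \left(- 5 g^{2} - 5 g h\right) h = h \left(- 5 g^{2} - 5 g h\right)$)
$\left(-2014 + F{\left(14,55 \right)}\right) + 1667 = \left(-2014 - 70 \cdot 55 \left(14 + 55\right)\right) + 1667 = \left(-2014 - 70 \cdot 55 \cdot 69\right) + 1667 = \left(-2014 - 265650\right) + 1667 = -267664 + 1667 = -265997$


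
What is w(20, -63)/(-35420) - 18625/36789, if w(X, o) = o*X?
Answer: -4381024/9307617 ≈ -0.47069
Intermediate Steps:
w(X, o) = X*o
w(20, -63)/(-35420) - 18625/36789 = (20*(-63))/(-35420) - 18625/36789 = -1260*(-1/35420) - 18625*1/36789 = 9/253 - 18625/36789 = -4381024/9307617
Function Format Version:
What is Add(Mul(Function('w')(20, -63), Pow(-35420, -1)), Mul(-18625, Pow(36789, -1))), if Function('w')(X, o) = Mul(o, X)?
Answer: Rational(-4381024, 9307617) ≈ -0.47069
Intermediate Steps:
Function('w')(X, o) = Mul(X, o)
Add(Mul(Function('w')(20, -63), Pow(-35420, -1)), Mul(-18625, Pow(36789, -1))) = Add(Mul(Mul(20, -63), Pow(-35420, -1)), Mul(-18625, Pow(36789, -1))) = Add(Mul(-1260, Rational(-1, 35420)), Mul(-18625, Rational(1, 36789))) = Add(Rational(9, 253), Rational(-18625, 36789)) = Rational(-4381024, 9307617)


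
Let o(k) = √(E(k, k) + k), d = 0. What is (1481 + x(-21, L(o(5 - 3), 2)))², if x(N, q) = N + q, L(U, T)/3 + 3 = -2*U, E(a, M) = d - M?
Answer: 2105401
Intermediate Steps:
E(a, M) = -M (E(a, M) = 0 - M = -M)
o(k) = 0 (o(k) = √(-k + k) = √0 = 0)
L(U, T) = -9 - 6*U (L(U, T) = -9 + 3*(-2*U) = -9 - 6*U)
(1481 + x(-21, L(o(5 - 3), 2)))² = (1481 + (-21 + (-9 - 6*0)))² = (1481 + (-21 + (-9 + 0)))² = (1481 + (-21 - 9))² = (1481 - 30)² = 1451² = 2105401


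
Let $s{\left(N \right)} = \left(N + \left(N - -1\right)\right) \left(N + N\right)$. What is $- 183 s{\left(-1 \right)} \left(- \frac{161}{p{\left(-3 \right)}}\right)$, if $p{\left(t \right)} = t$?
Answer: $-19642$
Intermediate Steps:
$s{\left(N \right)} = 2 N \left(1 + 2 N\right)$ ($s{\left(N \right)} = \left(N + \left(N + 1\right)\right) 2 N = \left(N + \left(1 + N\right)\right) 2 N = \left(1 + 2 N\right) 2 N = 2 N \left(1 + 2 N\right)$)
$- 183 s{\left(-1 \right)} \left(- \frac{161}{p{\left(-3 \right)}}\right) = - 183 \cdot 2 \left(-1\right) \left(1 + 2 \left(-1\right)\right) \left(- \frac{161}{-3}\right) = - 183 \cdot 2 \left(-1\right) \left(1 - 2\right) \left(\left(-161\right) \left(- \frac{1}{3}\right)\right) = - 183 \cdot 2 \left(-1\right) \left(-1\right) \frac{161}{3} = \left(-183\right) 2 \cdot \frac{161}{3} = \left(-366\right) \frac{161}{3} = -19642$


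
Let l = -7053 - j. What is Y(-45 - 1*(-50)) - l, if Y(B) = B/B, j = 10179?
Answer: 17233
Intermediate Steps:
Y(B) = 1
l = -17232 (l = -7053 - 1*10179 = -7053 - 10179 = -17232)
Y(-45 - 1*(-50)) - l = 1 - 1*(-17232) = 1 + 17232 = 17233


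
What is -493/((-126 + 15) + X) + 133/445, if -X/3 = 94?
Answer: 271654/174885 ≈ 1.5533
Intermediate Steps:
X = -282 (X = -3*94 = -282)
-493/((-126 + 15) + X) + 133/445 = -493/((-126 + 15) - 282) + 133/445 = -493/(-111 - 282) + 133*(1/445) = -493/(-393) + 133/445 = -493*(-1/393) + 133/445 = 493/393 + 133/445 = 271654/174885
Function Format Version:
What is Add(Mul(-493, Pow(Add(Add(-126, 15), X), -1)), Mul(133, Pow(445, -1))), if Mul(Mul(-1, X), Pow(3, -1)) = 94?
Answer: Rational(271654, 174885) ≈ 1.5533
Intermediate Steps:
X = -282 (X = Mul(-3, 94) = -282)
Add(Mul(-493, Pow(Add(Add(-126, 15), X), -1)), Mul(133, Pow(445, -1))) = Add(Mul(-493, Pow(Add(Add(-126, 15), -282), -1)), Mul(133, Pow(445, -1))) = Add(Mul(-493, Pow(Add(-111, -282), -1)), Mul(133, Rational(1, 445))) = Add(Mul(-493, Pow(-393, -1)), Rational(133, 445)) = Add(Mul(-493, Rational(-1, 393)), Rational(133, 445)) = Add(Rational(493, 393), Rational(133, 445)) = Rational(271654, 174885)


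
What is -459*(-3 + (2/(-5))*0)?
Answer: 1377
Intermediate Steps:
-459*(-3 + (2/(-5))*0) = -459*(-3 + (2*(-⅕))*0) = -459*(-3 - ⅖*0) = -459*(-3 + 0) = -459*(-3) = 1377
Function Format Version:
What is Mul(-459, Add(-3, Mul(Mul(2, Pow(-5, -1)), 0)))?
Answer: 1377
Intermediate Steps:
Mul(-459, Add(-3, Mul(Mul(2, Pow(-5, -1)), 0))) = Mul(-459, Add(-3, Mul(Mul(2, Rational(-1, 5)), 0))) = Mul(-459, Add(-3, Mul(Rational(-2, 5), 0))) = Mul(-459, Add(-3, 0)) = Mul(-459, -3) = 1377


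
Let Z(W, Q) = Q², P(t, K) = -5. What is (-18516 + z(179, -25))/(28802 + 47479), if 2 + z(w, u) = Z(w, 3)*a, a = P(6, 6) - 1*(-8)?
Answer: -18491/76281 ≈ -0.24241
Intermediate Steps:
a = 3 (a = -5 - 1*(-8) = -5 + 8 = 3)
z(w, u) = 25 (z(w, u) = -2 + 3²*3 = -2 + 9*3 = -2 + 27 = 25)
(-18516 + z(179, -25))/(28802 + 47479) = (-18516 + 25)/(28802 + 47479) = -18491/76281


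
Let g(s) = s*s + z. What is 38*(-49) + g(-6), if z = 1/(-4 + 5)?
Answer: -1825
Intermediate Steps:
z = 1 (z = 1/1 = 1)
g(s) = 1 + s**2 (g(s) = s*s + 1 = s**2 + 1 = 1 + s**2)
38*(-49) + g(-6) = 38*(-49) + (1 + (-6)**2) = -1862 + (1 + 36) = -1862 + 37 = -1825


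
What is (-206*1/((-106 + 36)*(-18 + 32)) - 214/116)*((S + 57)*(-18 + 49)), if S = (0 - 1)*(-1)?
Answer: -720068/245 ≈ -2939.1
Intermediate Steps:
S = 1 (S = -1*(-1) = 1)
(-206*1/((-106 + 36)*(-18 + 32)) - 214/116)*((S + 57)*(-18 + 49)) = (-206*1/((-106 + 36)*(-18 + 32)) - 214/116)*((1 + 57)*(-18 + 49)) = (-206/(14*(-70)) - 214*1/116)*(58*31) = (-206/(-980) - 107/58)*1798 = (-206*(-1/980) - 107/58)*1798 = (103/490 - 107/58)*1798 = -11614/7105*1798 = -720068/245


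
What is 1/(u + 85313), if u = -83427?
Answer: 1/1886 ≈ 0.00053022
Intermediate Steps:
1/(u + 85313) = 1/(-83427 + 85313) = 1/1886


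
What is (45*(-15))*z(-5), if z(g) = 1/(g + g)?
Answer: 135/2 ≈ 67.500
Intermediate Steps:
z(g) = 1/(2*g)
(45*(-15))*z(-5) = (45*(-15))*((1/2)/(-5)) = -675*(-1)/(2*5) = -675*(-1/10) = 135/2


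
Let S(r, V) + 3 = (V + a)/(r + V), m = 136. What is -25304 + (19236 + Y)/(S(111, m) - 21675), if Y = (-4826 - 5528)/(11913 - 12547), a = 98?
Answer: -3303828666743/130560888 ≈ -25305.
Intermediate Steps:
Y = 5177/317 (Y = -10354/(-634) = -10354*(-1/634) = 5177/317 ≈ 16.331)
S(r, V) = -3 + (98 + V)/(V + r) (S(r, V) = -3 + (V + 98)/(r + V) = -3 + (98 + V)/(V + r))
-25304 + (19236 + Y)/(S(111, m) - 21675) = -25304 + (19236 + 5177/317)/((98 - 3*111 - 2*136)/(136 + 111) - 21675) = -25304 + 6102989/(317*((98 - 333 - 272)/247 - 21675)) = -25304 + 6102989/(317*((1/247)*(-507) - 21675)) = -25304 + 6102989/(317*(-39/19 - 21675)) = -25304 + 6102989/(317*(-411864/19)) = -25304 + (6102989/317)*(-19/411864) = -25304 - 115956791/130560888 = -3303828666743/130560888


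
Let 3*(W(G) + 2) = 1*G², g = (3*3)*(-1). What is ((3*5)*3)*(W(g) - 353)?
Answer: -14760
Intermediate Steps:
g = -9 (g = 9*(-1) = -9)
W(G) = -2 + G²/3 (W(G) = -2 + (1*G²)/3 = -2 + G²/3)
((3*5)*3)*(W(g) - 353) = ((3*5)*3)*((-2 + (⅓)*(-9)²) - 353) = (15*3)*((-2 + (⅓)*81) - 353) = 45*((-2 + 27) - 353) = 45*(25 - 353) = 45*(-328) = -14760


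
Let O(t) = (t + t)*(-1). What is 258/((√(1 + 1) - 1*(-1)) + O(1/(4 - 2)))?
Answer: 129*√2 ≈ 182.43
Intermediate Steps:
O(t) = -2*t (O(t) = (2*t)*(-1) = -2*t)
258/((√(1 + 1) - 1*(-1)) + O(1/(4 - 2))) = 258/((√(1 + 1) - 1*(-1)) - 2/(4 - 2)) = 258/((√2 + 1) - 2/2) = 258/((1 + √2) - 2*½) = 258/((1 + √2) - 1) = 258/√2 = (√2/2)*258 = 129*√2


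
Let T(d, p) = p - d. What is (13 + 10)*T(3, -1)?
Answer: -92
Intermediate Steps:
(13 + 10)*T(3, -1) = (13 + 10)*(-1 - 1*3) = 23*(-1 - 3) = 23*(-4) = -92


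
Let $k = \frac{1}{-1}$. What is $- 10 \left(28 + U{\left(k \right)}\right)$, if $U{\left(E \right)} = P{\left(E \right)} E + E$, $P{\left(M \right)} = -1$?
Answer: $-280$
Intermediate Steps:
$k = -1$
$U{\left(E \right)} = 0$ ($U{\left(E \right)} = - E + E = 0$)
$- 10 \left(28 + U{\left(k \right)}\right) = - 10 \left(28 + 0\right) = \left(-10\right) 28 = -280$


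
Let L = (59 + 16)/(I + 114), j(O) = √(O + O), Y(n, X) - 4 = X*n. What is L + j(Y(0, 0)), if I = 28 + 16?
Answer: 75/158 + 2*√2 ≈ 3.3031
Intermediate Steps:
I = 44
Y(n, X) = 4 + X*n
j(O) = √2*√O (j(O) = √(2*O) = √2*√O)
L = 75/158 (L = (59 + 16)/(44 + 114) = 75/158 ≈ 0.47468)
L + j(Y(0, 0)) = 75/158 + √2*√(4 + 0*0) = 75/158 + √2*√(4 + 0) = 75/158 + √2*√4 = 75/158 + √2*2 = 75/158 + 2*√2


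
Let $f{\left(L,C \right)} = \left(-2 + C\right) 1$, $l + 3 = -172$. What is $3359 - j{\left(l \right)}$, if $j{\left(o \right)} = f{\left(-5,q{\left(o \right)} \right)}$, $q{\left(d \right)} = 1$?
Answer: $3360$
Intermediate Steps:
$l = -175$ ($l = -3 - 172 = -175$)
$f{\left(L,C \right)} = -2 + C$
$j{\left(o \right)} = -1$ ($j{\left(o \right)} = -2 + 1 = -1$)
$3359 - j{\left(l \right)} = 3359 - -1 = 3359 + 1 = 3360$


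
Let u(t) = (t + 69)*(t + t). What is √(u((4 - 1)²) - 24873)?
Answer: I*√23469 ≈ 153.2*I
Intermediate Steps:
u(t) = 2*t*(69 + t) (u(t) = (69 + t)*(2*t) = 2*t*(69 + t))
√(u((4 - 1)²) - 24873) = √(2*(4 - 1)²*(69 + (4 - 1)²) - 24873) = √(2*3²*(69 + 3²) - 24873) = √(2*9*(69 + 9) - 24873) = √(2*9*78 - 24873) = √(1404 - 24873) = √(-23469) = I*√23469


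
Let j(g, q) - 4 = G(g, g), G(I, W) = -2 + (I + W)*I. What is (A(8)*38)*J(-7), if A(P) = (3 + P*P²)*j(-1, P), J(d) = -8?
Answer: -626240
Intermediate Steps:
G(I, W) = -2 + I*(I + W)
j(g, q) = 2 + 2*g² (j(g, q) = 4 + (-2 + g² + g*g) = 4 + (-2 + g² + g²) = 4 + (-2 + 2*g²) = 2 + 2*g²)
A(P) = 12 + 4*P³ (A(P) = (3 + P*P²)*(2 + 2*(-1)²) = (3 + P³)*(2 + 2*1) = (3 + P³)*(2 + 2) = (3 + P³)*4 = 12 + 4*P³)
(A(8)*38)*J(-7) = ((12 + 4*8³)*38)*(-8) = ((12 + 4*512)*38)*(-8) = ((12 + 2048)*38)*(-8) = (2060*38)*(-8) = 78280*(-8) = -626240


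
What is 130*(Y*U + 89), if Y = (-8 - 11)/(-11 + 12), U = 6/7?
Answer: 66170/7 ≈ 9452.9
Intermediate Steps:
U = 6/7 (U = 6*(⅐) = 6/7 ≈ 0.85714)
Y = -19 (Y = -19/1 = -19*1 = -19)
130*(Y*U + 89) = 130*(-19*6/7 + 89) = 130*(-114/7 + 89) = 130*(509/7) = 66170/7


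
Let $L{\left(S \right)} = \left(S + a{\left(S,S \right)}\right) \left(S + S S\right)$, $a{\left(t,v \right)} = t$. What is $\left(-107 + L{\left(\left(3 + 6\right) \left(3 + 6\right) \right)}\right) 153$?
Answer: $164612241$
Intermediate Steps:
$L{\left(S \right)} = 2 S \left(S + S^{2}\right)$ ($L{\left(S \right)} = \left(S + S\right) \left(S + S S\right) = 2 S \left(S + S^{2}\right)$)
$\left(-107 + L{\left(\left(3 + 6\right) \left(3 + 6\right) \right)}\right) 153 = \left(-107 + 2 \left(\left(3 + 6\right) \left(3 + 6\right)\right)^{2} \left(1 + \left(3 + 6\right) \left(3 + 6\right)\right)\right) 153 = \left(-107 + 2 \left(9 \cdot 9\right)^{2} \left(1 + 9 \cdot 9\right)\right) 153 = \left(-107 + 2 \cdot 81^{2} \left(1 + 81\right)\right) 153 = \left(-107 + 2 \cdot 6561 \cdot 82\right) 153 = \left(-107 + 1076004\right) 153 = 1075897 \cdot 153 = 164612241$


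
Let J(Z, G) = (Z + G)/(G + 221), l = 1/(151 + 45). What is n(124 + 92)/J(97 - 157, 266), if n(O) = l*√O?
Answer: 1461*√6/20188 ≈ 0.17727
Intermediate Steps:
l = 1/196 ≈ 0.0051020
J(Z, G) = (G + Z)/(221 + G)
n(O) = √O/196
n(124 + 92)/J(97 - 157, 266) = (√(124 + 92)/196)/(((266 + (97 - 157))/(221 + 266))) = (√216/196)/(((266 - 60)/487)) = ((6*√6)/196)/(((1/487)*206)) = (3*√6/98)/(206/487) = (3*√6/98)*(487/206) = 1461*√6/20188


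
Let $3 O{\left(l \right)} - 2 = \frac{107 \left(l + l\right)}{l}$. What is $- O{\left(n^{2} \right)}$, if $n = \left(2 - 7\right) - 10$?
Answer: $-72$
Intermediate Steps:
$n = -15$ ($n = -5 - 10 = -15$)
$O{\left(l \right)} = 72$ ($O{\left(l \right)} = \frac{2}{3} + \frac{107 \left(l + l\right) \frac{1}{l}}{3} = \frac{2}{3} + \frac{107 \cdot 2 l \frac{1}{l}}{3} = \frac{2}{3} + \frac{214 l \frac{1}{l}}{3} = \frac{2}{3} + \frac{1}{3} \cdot 214 = \frac{2}{3} + \frac{214}{3} = 72$)
$- O{\left(n^{2} \right)} = \left(-1\right) 72 = -72$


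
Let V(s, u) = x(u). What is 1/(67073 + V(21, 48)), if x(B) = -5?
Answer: 1/67068 ≈ 1.4910e-5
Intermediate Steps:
V(s, u) = -5
1/(67073 + V(21, 48)) = 1/(67073 - 5) = 1/67068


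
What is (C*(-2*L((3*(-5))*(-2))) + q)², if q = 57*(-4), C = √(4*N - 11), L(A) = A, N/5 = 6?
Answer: 444384 + 27360*√109 ≈ 7.3003e+5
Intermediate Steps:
N = 30 (N = 5*6 = 30)
C = √109 (C = √(4*30 - 11) = √(120 - 11) = √109 ≈ 10.440)
q = -228
(C*(-2*L((3*(-5))*(-2))) + q)² = (√109*(-2*3*(-5)*(-2)) - 228)² = (√109*(-(-30)*(-2)) - 228)² = (√109*(-2*30) - 228)² = (√109*(-60) - 228)² = (-60*√109 - 228)² = (-228 - 60*√109)²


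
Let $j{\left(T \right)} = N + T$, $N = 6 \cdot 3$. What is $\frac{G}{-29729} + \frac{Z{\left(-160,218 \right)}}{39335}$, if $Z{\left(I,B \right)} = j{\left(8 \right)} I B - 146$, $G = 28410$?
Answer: $- \frac{28082483304}{1169390215} \approx -24.015$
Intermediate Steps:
$N = 18$
$j{\left(T \right)} = 18 + T$
$Z{\left(I,B \right)} = -146 + 26 B I$ ($Z{\left(I,B \right)} = \left(18 + 8\right) I B - 146 = 26 I B - 146 = 26 B I - 146 = -146 + 26 B I$)
$\frac{G}{-29729} + \frac{Z{\left(-160,218 \right)}}{39335} = \frac{28410}{-29729} + \frac{-146 + 26 \cdot 218 \left(-160\right)}{39335} = 28410 \left(- \frac{1}{29729}\right) + \left(-146 - 906880\right) \frac{1}{39335} = - \frac{28410}{29729} - \frac{907026}{39335} = - \frac{28082483304}{1169390215}$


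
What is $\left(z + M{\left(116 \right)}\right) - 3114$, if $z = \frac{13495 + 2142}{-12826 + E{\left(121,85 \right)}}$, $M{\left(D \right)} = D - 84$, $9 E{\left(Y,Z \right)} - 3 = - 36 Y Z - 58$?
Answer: $- \frac{1497219151}{485749} \approx -3082.3$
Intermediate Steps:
$E{\left(Y,Z \right)} = - \frac{55}{9} - 4 Y Z$ ($E{\left(Y,Z \right)} = \frac{1}{3} + \frac{- 36 Y Z - 58}{9} = \frac{1}{3} + \frac{-58 - 36 Y Z}{9} = \frac{1}{3} - \left(\frac{58}{9} + 4 Y Z\right) = - \frac{55}{9} - 4 Y Z$)
$M{\left(D \right)} = -84 + D$
$z = - \frac{140733}{485749}$ ($z = \frac{13495 + 2142}{-12826 - \left(\frac{55}{9} + 484 \cdot 85\right)} = \frac{15637}{-12826 - \frac{370315}{9}} = \frac{15637}{- \frac{485749}{9}} = 15637 \left(- \frac{9}{485749}\right) = - \frac{140733}{485749} \approx -0.28972$)
$\left(z + M{\left(116 \right)}\right) - 3114 = \left(- \frac{140733}{485749} + \left(-84 + 116\right)\right) - 3114 = \left(- \frac{140733}{485749} + 32\right) - 3114 = \frac{15403235}{485749} - 3114 = - \frac{1497219151}{485749}$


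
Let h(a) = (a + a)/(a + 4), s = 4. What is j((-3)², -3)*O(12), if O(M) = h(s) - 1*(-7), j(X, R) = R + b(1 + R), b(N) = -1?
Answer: -32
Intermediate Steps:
h(a) = 2*a/(4 + a) (h(a) = (2*a)/(4 + a) = 2*a/(4 + a))
j(X, R) = -1 + R (j(X, R) = R - 1 = -1 + R)
O(M) = 8 (O(M) = 2*4/(4 + 4) - 1*(-7) = 2*4/8 + 7 = 2*4*(⅛) + 7 = 1 + 7 = 8)
j((-3)², -3)*O(12) = (-1 - 3)*8 = -4*8 = -32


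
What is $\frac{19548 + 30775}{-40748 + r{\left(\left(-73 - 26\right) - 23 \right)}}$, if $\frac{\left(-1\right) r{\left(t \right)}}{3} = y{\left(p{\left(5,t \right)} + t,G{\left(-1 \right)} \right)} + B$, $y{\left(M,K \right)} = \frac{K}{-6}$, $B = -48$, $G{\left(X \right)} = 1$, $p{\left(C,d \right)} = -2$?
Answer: $- \frac{14378}{11601} \approx -1.2394$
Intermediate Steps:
$y{\left(M,K \right)} = - \frac{K}{6}$ ($y{\left(M,K \right)} = K \left(- \frac{1}{6}\right) = - \frac{K}{6}$)
$r{\left(t \right)} = \frac{289}{2}$ ($r{\left(t \right)} = - 3 \left(\left(- \frac{1}{6}\right) 1 - 48\right) = - 3 \left(- \frac{1}{6} - 48\right) = \left(-3\right) \left(- \frac{289}{6}\right) = \frac{289}{2}$)
$\frac{19548 + 30775}{-40748 + r{\left(\left(-73 - 26\right) - 23 \right)}} = \frac{19548 + 30775}{-40748 + \frac{289}{2}} = \frac{50323}{- \frac{81207}{2}} = 50323 \left(- \frac{2}{81207}\right) = - \frac{14378}{11601}$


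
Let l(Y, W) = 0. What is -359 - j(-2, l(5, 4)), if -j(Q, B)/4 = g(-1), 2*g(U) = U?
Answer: -361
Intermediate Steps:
g(U) = U/2
j(Q, B) = 2 (j(Q, B) = -2*(-1) = -4*(-1/2) = 2)
-359 - j(-2, l(5, 4)) = -359 - 1*2 = -359 - 2 = -361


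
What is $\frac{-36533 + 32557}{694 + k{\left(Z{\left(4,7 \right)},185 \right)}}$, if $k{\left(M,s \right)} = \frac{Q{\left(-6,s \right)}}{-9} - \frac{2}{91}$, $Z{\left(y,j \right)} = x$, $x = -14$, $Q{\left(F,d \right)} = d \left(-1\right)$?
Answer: $- \frac{3256344}{585203} \approx -5.5645$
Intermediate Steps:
$Q{\left(F,d \right)} = - d$
$Z{\left(y,j \right)} = -14$
$k{\left(M,s \right)} = - \frac{2}{91} + \frac{s}{9}$ ($k{\left(M,s \right)} = \frac{\left(-1\right) s}{-9} - \frac{2}{91} = - s \left(- \frac{1}{9}\right) - \frac{2}{91} = \frac{s}{9} - \frac{2}{91} = - \frac{2}{91} + \frac{s}{9}$)
$\frac{-36533 + 32557}{694 + k{\left(Z{\left(4,7 \right)},185 \right)}} = \frac{-36533 + 32557}{694 + \left(- \frac{2}{91} + \frac{1}{9} \cdot 185\right)} = - \frac{3976}{694 + \left(- \frac{2}{91} + \frac{185}{9}\right)} = - \frac{3976}{694 + \frac{16817}{819}} = - \frac{3976}{\frac{585203}{819}} = \left(-3976\right) \frac{819}{585203} = - \frac{3256344}{585203}$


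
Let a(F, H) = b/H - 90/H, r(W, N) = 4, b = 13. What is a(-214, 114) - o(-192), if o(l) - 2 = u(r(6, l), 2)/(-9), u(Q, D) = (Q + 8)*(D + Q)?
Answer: 607/114 ≈ 5.3246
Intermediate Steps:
u(Q, D) = (8 + Q)*(D + Q)
o(l) = -6 (o(l) = 2 + (4² + 8*2 + 8*4 + 2*4)/(-9) = 2 + (16 + 16 + 32 + 8)*(-⅑) = 2 + 72*(-⅑) = 2 - 8 = -6)
a(F, H) = -77/H (a(F, H) = 13/H - 90/H = -77/H)
a(-214, 114) - o(-192) = -77/114 - 1*(-6) = -77*1/114 + 6 = -77/114 + 6 = 607/114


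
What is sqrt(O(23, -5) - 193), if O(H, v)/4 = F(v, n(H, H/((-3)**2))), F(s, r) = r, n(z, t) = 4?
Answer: I*sqrt(177) ≈ 13.304*I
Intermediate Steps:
O(H, v) = 16 (O(H, v) = 4*4 = 16)
sqrt(O(23, -5) - 193) = sqrt(16 - 193) = sqrt(-177) = I*sqrt(177)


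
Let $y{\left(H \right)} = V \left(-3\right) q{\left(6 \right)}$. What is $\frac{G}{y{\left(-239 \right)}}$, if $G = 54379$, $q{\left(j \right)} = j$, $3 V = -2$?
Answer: $\frac{54379}{12} \approx 4531.6$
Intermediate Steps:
$V = - \frac{2}{3}$ ($V = \frac{1}{3} \left(-2\right) = - \frac{2}{3} \approx -0.66667$)
$y{\left(H \right)} = 12$ ($y{\left(H \right)} = \left(- \frac{2}{3}\right) \left(-3\right) 6 = 2 \cdot 6 = 12$)
$\frac{G}{y{\left(-239 \right)}} = \frac{54379}{12}$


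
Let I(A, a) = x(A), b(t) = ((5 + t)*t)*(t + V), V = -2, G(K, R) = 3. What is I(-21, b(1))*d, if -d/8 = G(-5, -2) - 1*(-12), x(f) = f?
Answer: 2520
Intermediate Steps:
b(t) = t*(-2 + t)*(5 + t) (b(t) = ((5 + t)*t)*(t - 2) = (t*(5 + t))*(-2 + t) = t*(-2 + t)*(5 + t))
I(A, a) = A
d = -120 (d = -8*(3 - 1*(-12)) = -8*(3 + 12) = -8*15 = -120)
I(-21, b(1))*d = -21*(-120) = 2520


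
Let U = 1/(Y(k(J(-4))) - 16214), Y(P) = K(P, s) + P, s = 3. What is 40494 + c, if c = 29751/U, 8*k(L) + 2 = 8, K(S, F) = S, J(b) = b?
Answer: -964595187/2 ≈ -4.8230e+8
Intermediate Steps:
k(L) = 3/4 (k(L) = -1/4 + (1/8)*8 = -1/4 + 1 = 3/4)
Y(P) = 2*P (Y(P) = P + P = 2*P)
U = -2/32425 (U = 1/(2*(3/4) - 16214) = 1/(3/2 - 16214) = 1/(-32425/2) = -2/32425 ≈ -6.1681e-5)
c = -964676175/2 (c = 29751/(-2/32425) = 29751*(-32425/2) = -964676175/2 ≈ -4.8234e+8)
40494 + c = 40494 - 964676175/2 = -964595187/2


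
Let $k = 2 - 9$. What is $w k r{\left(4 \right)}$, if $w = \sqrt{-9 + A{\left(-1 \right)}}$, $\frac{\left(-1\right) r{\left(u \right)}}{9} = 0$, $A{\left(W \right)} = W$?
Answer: $0$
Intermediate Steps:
$r{\left(u \right)} = 0$ ($r{\left(u \right)} = \left(-9\right) 0 = 0$)
$w = i \sqrt{10}$ ($w = \sqrt{-9 - 1} = \sqrt{-10} = i \sqrt{10} \approx 3.1623 i$)
$k = -7$
$w k r{\left(4 \right)} = i \sqrt{10} \left(-7\right) 0 = - 7 i \sqrt{10} \cdot 0 = 0$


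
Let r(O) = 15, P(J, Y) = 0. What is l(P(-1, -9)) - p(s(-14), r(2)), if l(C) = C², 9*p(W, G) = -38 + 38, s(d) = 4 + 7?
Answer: 0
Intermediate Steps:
s(d) = 11
p(W, G) = 0 (p(W, G) = (-38 + 38)/9 = (⅑)*0 = 0)
l(P(-1, -9)) - p(s(-14), r(2)) = 0² - 1*0 = 0 + 0 = 0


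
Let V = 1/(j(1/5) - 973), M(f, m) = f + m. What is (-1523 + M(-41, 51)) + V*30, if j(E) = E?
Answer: -3679691/2432 ≈ -1513.0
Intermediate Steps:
V = -5/4864 (V = 1/(1/5 - 973) = 1/(-4864/5) = -5/4864 ≈ -0.0010280)
(-1523 + M(-41, 51)) + V*30 = (-1523 + (-41 + 51)) - 5/4864*30 = (-1523 + 10) - 75/2432 = -1513 - 75/2432 = -3679691/2432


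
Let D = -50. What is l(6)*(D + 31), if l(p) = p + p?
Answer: -228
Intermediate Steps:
l(p) = 2*p
l(6)*(D + 31) = (2*6)*(-50 + 31) = 12*(-19) = -228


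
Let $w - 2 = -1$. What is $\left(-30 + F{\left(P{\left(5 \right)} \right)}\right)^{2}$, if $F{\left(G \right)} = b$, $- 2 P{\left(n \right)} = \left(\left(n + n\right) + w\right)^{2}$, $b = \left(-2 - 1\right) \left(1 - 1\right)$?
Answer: $900$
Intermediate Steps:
$w = 1$ ($w = 2 - 1 = 1$)
$b = 0$ ($b = \left(-3\right) 0 = 0$)
$P{\left(n \right)} = - \frac{\left(1 + 2 n\right)^{2}}{2}$ ($P{\left(n \right)} = - \frac{\left(\left(n + n\right) + 1\right)^{2}}{2} = - \frac{\left(2 n + 1\right)^{2}}{2} = - \frac{\left(1 + 2 n\right)^{2}}{2}$)
$F{\left(G \right)} = 0$
$\left(-30 + F{\left(P{\left(5 \right)} \right)}\right)^{2} = \left(-30 + 0\right)^{2} = \left(-30\right)^{2} = 900$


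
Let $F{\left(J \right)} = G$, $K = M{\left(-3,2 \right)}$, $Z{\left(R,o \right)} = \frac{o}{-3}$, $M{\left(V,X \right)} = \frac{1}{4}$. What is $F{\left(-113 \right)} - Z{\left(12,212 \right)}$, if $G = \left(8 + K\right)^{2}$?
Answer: $\frac{6659}{48} \approx 138.73$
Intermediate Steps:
$M{\left(V,X \right)} = \frac{1}{4}$
$Z{\left(R,o \right)} = - \frac{o}{3}$ ($Z{\left(R,o \right)} = o \left(- \frac{1}{3}\right) = - \frac{o}{3}$)
$K = \frac{1}{4} \approx 0.25$
$G = \frac{1089}{16}$ ($G = \left(8 + \frac{1}{4}\right)^{2} = \left(\frac{33}{4}\right)^{2} = \frac{1089}{16} \approx 68.063$)
$F{\left(J \right)} = \frac{1089}{16}$
$F{\left(-113 \right)} - Z{\left(12,212 \right)} = \frac{1089}{16} - \left(- \frac{1}{3}\right) 212 = \frac{1089}{16} - - \frac{212}{3} = \frac{1089}{16} + \frac{212}{3} = \frac{6659}{48}$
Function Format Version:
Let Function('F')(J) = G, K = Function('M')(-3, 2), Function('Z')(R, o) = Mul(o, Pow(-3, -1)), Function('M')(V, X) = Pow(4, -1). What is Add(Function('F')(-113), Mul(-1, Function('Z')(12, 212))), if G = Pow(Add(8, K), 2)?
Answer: Rational(6659, 48) ≈ 138.73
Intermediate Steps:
Function('M')(V, X) = Rational(1, 4)
Function('Z')(R, o) = Mul(Rational(-1, 3), o) (Function('Z')(R, o) = Mul(o, Rational(-1, 3)) = Mul(Rational(-1, 3), o))
K = Rational(1, 4) ≈ 0.25000
G = Rational(1089, 16) (G = Pow(Add(8, Rational(1, 4)), 2) = Pow(Rational(33, 4), 2) = Rational(1089, 16) ≈ 68.063)
Function('F')(J) = Rational(1089, 16)
Add(Function('F')(-113), Mul(-1, Function('Z')(12, 212))) = Add(Rational(1089, 16), Mul(-1, Mul(Rational(-1, 3), 212))) = Add(Rational(1089, 16), Mul(-1, Rational(-212, 3))) = Add(Rational(1089, 16), Rational(212, 3)) = Rational(6659, 48)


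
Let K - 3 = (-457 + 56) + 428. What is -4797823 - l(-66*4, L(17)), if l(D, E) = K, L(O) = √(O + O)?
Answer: -4797853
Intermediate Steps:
L(O) = √2*√O (L(O) = √(2*O) = √2*√O)
K = 30 (K = 3 + ((-457 + 56) + 428) = 3 + (-401 + 428) = 3 + 27 = 30)
l(D, E) = 30
-4797823 - l(-66*4, L(17)) = -4797823 - 1*30 = -4797823 - 30 = -4797853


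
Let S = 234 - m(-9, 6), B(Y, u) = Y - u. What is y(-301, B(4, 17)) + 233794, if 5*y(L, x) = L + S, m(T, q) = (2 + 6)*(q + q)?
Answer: 1168807/5 ≈ 2.3376e+5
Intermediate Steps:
m(T, q) = 16*q (m(T, q) = 8*(2*q) = 16*q)
S = 138 (S = 234 - 16*6 = 234 - 1*96 = 234 - 96 = 138)
y(L, x) = 138/5 + L/5 (y(L, x) = (L + 138)/5 = (138 + L)/5 = 138/5 + L/5)
y(-301, B(4, 17)) + 233794 = (138/5 + (⅕)*(-301)) + 233794 = (138/5 - 301/5) + 233794 = -163/5 + 233794 = 1168807/5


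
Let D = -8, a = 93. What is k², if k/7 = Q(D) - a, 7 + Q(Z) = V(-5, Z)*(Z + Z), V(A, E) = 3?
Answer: 1073296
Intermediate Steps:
Q(Z) = -7 + 6*Z (Q(Z) = -7 + 3*(Z + Z) = -7 + 3*(2*Z) = -7 + 6*Z)
k = -1036 (k = 7*((-7 + 6*(-8)) - 1*93) = 7*((-7 - 48) - 93) = 7*(-55 - 93) = 7*(-148) = -1036)
k² = (-1036)² = 1073296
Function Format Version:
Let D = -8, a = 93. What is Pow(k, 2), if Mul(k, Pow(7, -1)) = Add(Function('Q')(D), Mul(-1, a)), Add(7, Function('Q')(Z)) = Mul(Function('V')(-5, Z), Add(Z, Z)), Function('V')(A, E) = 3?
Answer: 1073296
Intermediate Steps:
Function('Q')(Z) = Add(-7, Mul(6, Z)) (Function('Q')(Z) = Add(-7, Mul(3, Add(Z, Z))) = Add(-7, Mul(3, Mul(2, Z))) = Add(-7, Mul(6, Z)))
k = -1036 (k = Mul(7, Add(Add(-7, Mul(6, -8)), Mul(-1, 93))) = Mul(7, Add(Add(-7, -48), -93)) = Mul(7, Add(-55, -93)) = Mul(7, -148) = -1036)
Pow(k, 2) = Pow(-1036, 2) = 1073296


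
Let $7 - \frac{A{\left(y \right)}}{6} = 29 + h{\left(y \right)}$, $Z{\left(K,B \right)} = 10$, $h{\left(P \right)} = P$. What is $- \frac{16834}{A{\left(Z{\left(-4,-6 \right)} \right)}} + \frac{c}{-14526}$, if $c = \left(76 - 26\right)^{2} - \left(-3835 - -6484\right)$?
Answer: $\frac{20379941}{232416} \approx 87.687$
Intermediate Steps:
$A{\left(y \right)} = -132 - 6 y$ ($A{\left(y \right)} = 42 - 6 \left(29 + y\right) = 42 - \left(174 + 6 y\right) = -132 - 6 y$)
$c = -149$ ($c = 50^{2} - \left(-3835 + 6484\right) = 2500 - 2649 = -149$)
$- \frac{16834}{A{\left(Z{\left(-4,-6 \right)} \right)}} + \frac{c}{-14526} = - \frac{16834}{-132 - 60} - \frac{149}{-14526} = - \frac{16834}{-132 - 60} - - \frac{149}{14526} = - \frac{16834}{-192} + \frac{149}{14526} = \left(-16834\right) \left(- \frac{1}{192}\right) + \frac{149}{14526} = \frac{8417}{96} + \frac{149}{14526} = \frac{20379941}{232416}$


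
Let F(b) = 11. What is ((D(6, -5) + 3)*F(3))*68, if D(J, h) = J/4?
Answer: 3366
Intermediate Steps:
D(J, h) = J/4 (D(J, h) = J*(¼) = J/4)
((D(6, -5) + 3)*F(3))*68 = (((¼)*6 + 3)*11)*68 = ((3/2 + 3)*11)*68 = ((9/2)*11)*68 = (99/2)*68 = 3366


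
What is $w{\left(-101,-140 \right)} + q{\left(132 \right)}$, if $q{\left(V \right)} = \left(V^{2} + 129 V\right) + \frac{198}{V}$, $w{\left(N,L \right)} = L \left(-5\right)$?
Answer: $\frac{70307}{2} \approx 35154.0$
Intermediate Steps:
$w{\left(N,L \right)} = - 5 L$
$q{\left(V \right)} = V^{2} + 129 V + \frac{198}{V}$
$w{\left(-101,-140 \right)} + q{\left(132 \right)} = \left(-5\right) \left(-140\right) + \frac{198 + 132^{2} \left(129 + 132\right)}{132} = 700 + \frac{198 + 17424 \cdot 261}{132} = 700 + \frac{198 + 4547664}{132} = 700 + \frac{1}{132} \cdot 4547862 = 700 + \frac{68907}{2} = \frac{70307}{2}$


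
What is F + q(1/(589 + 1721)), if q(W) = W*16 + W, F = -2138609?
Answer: -4940186773/2310 ≈ -2.1386e+6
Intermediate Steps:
q(W) = 17*W (q(W) = 16*W + W = 17*W)
F + q(1/(589 + 1721)) = -2138609 + 17/(589 + 1721) = -2138609 + 17/2310 = -4940186773/2310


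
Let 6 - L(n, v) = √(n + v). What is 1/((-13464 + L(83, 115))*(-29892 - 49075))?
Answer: 2243/2383718472387 - √22/4767436944774 ≈ 9.3998e-10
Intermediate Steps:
L(n, v) = 6 - √(n + v)
1/((-13464 + L(83, 115))*(-29892 - 49075)) = 1/((-13464 + (6 - √(83 + 115)))*(-29892 - 49075)) = 1/((-13464 + (6 - √198))*(-78967)) = 1/((-13464 + (6 - 3*√22))*(-78967)) = 1/((-13458 - 3*√22)*(-78967)) = 1/(1062737886 + 236901*√22)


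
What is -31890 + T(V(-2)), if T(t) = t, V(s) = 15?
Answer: -31875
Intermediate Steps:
-31890 + T(V(-2)) = -31890 + 15 = -31875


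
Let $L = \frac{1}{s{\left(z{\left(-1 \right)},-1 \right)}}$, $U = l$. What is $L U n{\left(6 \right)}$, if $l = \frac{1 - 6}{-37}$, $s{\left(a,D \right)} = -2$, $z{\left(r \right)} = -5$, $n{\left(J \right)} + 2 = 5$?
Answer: $- \frac{15}{74} \approx -0.2027$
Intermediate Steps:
$n{\left(J \right)} = 3$ ($n{\left(J \right)} = -2 + 5 = 3$)
$l = \frac{5}{37}$ ($l = \left(-5\right) \left(- \frac{1}{37}\right) = \frac{5}{37} \approx 0.13514$)
$U = \frac{5}{37} \approx 0.13514$
$L = - \frac{1}{2}$ ($L = \frac{1}{-2} = - \frac{1}{2} \approx -0.5$)
$L U n{\left(6 \right)} = \left(- \frac{1}{2}\right) \frac{5}{37} \cdot 3 = \left(- \frac{5}{74}\right) 3 = - \frac{15}{74}$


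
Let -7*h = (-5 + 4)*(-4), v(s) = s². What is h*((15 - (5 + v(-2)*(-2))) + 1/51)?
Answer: -3676/357 ≈ -10.297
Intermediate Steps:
h = -4/7 (h = -(-5 + 4)*(-4)/7 = -(-1)*(-4)/7 = -⅐*4 = -4/7 ≈ -0.57143)
h*((15 - (5 + v(-2)*(-2))) + 1/51) = -4*((15 - (5 + (-2)²*(-2))) + 1/51)/7 = -4*((15 - (5 + 4*(-2))) + 1/51)/7 = -4*((15 - (5 - 8)) + 1/51)/7 = -4*((15 - 1*(-3)) + 1/51)/7 = -4*((15 + 3) + 1/51)/7 = -4*(18 + 1/51)/7 = -4/7*919/51 = -3676/357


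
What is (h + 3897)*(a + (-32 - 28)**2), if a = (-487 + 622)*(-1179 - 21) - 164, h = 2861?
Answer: -1071575512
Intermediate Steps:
a = -162164 (a = 135*(-1200) - 164 = -162000 - 164 = -162164)
(h + 3897)*(a + (-32 - 28)**2) = (2861 + 3897)*(-162164 + (-32 - 28)**2) = 6758*(-162164 + (-60)**2) = 6758*(-162164 + 3600) = 6758*(-158564) = -1071575512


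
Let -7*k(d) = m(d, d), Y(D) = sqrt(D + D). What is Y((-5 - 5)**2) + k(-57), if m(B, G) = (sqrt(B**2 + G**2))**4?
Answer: -42224004/7 + 10*sqrt(2) ≈ -6.0320e+6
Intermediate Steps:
Y(D) = sqrt(2)*sqrt(D) (Y(D) = sqrt(2*D) = sqrt(2)*sqrt(D))
m(B, G) = (B**2 + G**2)**2
k(d) = -4*d**4/7 (k(d) = -(d**2 + d**2)**2/7 = -4*d**4/7)
Y((-5 - 5)**2) + k(-57) = sqrt(2)*sqrt((-5 - 5)**2) - 4/7*(-57)**4 = sqrt(2)*sqrt((-10)**2) - 4/7*10556001 = sqrt(2)*sqrt(100) - 42224004/7 = sqrt(2)*10 - 42224004/7 = 10*sqrt(2) - 42224004/7 = -42224004/7 + 10*sqrt(2)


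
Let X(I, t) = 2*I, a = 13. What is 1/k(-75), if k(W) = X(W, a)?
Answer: -1/150 ≈ -0.0066667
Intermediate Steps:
k(W) = 2*W
1/k(-75) = 1/(2*(-75)) = 1/(-150) = -1/150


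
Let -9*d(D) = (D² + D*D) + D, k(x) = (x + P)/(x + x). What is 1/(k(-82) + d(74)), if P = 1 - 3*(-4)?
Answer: -1476/1807643 ≈ -0.00081653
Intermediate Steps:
P = 13 (P = 1 + 12 = 13)
k(x) = (13 + x)/(2*x) (k(x) = (x + 13)/(x + x) = (13 + x)/((2*x)) = (13 + x)*(1/(2*x)) = (13 + x)/(2*x))
d(D) = -2*D²/9 - D/9 (d(D) = -((D² + D*D) + D)/9 = -((D² + D²) + D)/9 = -(2*D² + D)/9 = -(D + 2*D²)/9 = -2*D²/9 - D/9)
1/(k(-82) + d(74)) = 1/((½)*(13 - 82)/(-82) - ⅑*74*(1 + 2*74)) = 1/((½)*(-1/82)*(-69) - ⅑*74*(1 + 148)) = 1/(69/164 - ⅑*74*149) = 1/(69/164 - 11026/9) = 1/(-1807643/1476) = -1476/1807643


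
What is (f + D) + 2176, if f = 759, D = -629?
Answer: 2306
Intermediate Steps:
(f + D) + 2176 = (759 - 629) + 2176 = 130 + 2176 = 2306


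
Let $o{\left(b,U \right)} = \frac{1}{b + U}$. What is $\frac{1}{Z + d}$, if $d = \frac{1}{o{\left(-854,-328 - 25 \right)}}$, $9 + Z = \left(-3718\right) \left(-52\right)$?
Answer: $\frac{1}{192120} \approx 5.2051 \cdot 10^{-6}$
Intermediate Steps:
$o{\left(b,U \right)} = \frac{1}{U + b}$
$Z = 193327$ ($Z = -9 - -193336 = -9 + 193336 = 193327$)
$d = -1207$ ($d = \frac{1}{\frac{1}{\left(-328 - 25\right) - 854}} = \frac{1}{\frac{1}{-353 - 854}} = \frac{1}{\frac{1}{-1207}} = \frac{1}{- \frac{1}{1207}} = -1207$)
$\frac{1}{Z + d} = \frac{1}{193327 - 1207} = \frac{1}{192120}$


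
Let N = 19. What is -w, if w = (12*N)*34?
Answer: -7752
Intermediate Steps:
w = 7752 (w = (12*19)*34 = 228*34 = 7752)
-w = -1*7752 = -7752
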